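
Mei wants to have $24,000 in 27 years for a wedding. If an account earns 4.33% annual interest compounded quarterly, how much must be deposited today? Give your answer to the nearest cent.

$7,502.50

Periodic rate = 4.33%/4 = 0.010825; 108 periods.
P = 24,000/(1 + 0.010825)^108 ≈ 24,000/3.198933727 ≈ 7,502.4999.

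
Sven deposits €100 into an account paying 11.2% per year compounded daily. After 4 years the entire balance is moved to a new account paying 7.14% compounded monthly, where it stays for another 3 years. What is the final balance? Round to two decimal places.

Phase 1: 100·(1 + 0.112/365)^1460 ≈ 156.5071.
Phase 2: 156.5071·(1 + 0.00595)^36 ≈ 193.7690.

€193.77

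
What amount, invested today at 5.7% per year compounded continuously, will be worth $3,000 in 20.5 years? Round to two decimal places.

P = A·e^(−rt) = 3,000·e^(−1.1685).
e^(−1.1685) ≈ 0.310832841, so P ≈ 932.4985.

$932.50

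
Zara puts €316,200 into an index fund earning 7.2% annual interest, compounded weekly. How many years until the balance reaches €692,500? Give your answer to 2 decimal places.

(1 + 0.00138462)^(52t) = 692,500/316,200 = 2.1901.
52t·ln(1 + 0.00138462) = ln(2.1901); 52t = 0.78393/0.00138366 ≈ 566.5659.
t ≈ 10.8955 years.

10.90 years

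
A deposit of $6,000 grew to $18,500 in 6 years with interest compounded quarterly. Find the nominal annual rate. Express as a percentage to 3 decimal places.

The 24-period growth factor is 18,500/6,000 = 3.08333.
r/4 = 3.08333^(1/24) − 1 ≈ 0.0480352, so r ≈ 4·0.0480352 = 19.21406%.

19.214%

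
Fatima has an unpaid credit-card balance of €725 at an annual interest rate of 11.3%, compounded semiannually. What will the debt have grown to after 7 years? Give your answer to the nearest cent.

€1,564.99

Periodic rate = 11.3%/2 = 0.0565; periods = 2·7 = 14.
A = 725·(1 + 0.0565)^14 ≈ 725·2.158604208 ≈ 1,564.9881.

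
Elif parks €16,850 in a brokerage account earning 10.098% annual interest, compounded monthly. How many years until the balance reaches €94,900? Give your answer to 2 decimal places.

We need (1 + 0.008415)^(12t) = 5.632, so 12t = ln 5.632 / ln 1.008415 ≈ 206.2668.
t ≈ 206.2668/12 = 17.1889 years.

17.19 years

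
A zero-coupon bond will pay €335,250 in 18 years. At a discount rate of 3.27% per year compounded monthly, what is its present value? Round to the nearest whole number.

Periodic rate = 3.27%/12 = 0.002725; 216 periods.
P = 335,250/(1 + 0.002725)^216 ≈ 335,250/1.80002307891 ≈ 186,247.6120.

€186,248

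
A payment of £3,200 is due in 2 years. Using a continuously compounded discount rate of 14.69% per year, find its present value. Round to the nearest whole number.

£2,385

P = A·e^(−rt) = 3,200·e^(−0.2938).
e^(−0.2938) ≈ 0.7454255616, so P ≈ 2,385.3618.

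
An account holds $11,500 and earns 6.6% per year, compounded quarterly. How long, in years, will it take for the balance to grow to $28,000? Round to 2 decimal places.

We need (1 + 0.0165)^(4t) = 2.4348, so 4t = ln 2.4348 / ln 1.0165 ≈ 54.3745.
t ≈ 54.3745/4 = 13.5936 years.

13.59 years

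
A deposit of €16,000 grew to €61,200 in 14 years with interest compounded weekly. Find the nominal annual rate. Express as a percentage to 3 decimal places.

9.591%

The 728-period growth factor is 61,200/16,000 = 3.825.
r/52 = 3.825^(1/728) − 1 ≈ 0.0018445, so r ≈ 52·0.0018445 = 9.59140%.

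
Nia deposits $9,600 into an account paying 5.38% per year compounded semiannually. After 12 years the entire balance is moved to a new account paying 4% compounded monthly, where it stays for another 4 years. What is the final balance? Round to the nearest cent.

After 12 years at 5.38%: 9,600 × 1.8909310472 ≈ 18,152.9381.
Then 4 years at 4%: 18,152.9381 × 1.17319867 ≈ 21,297.0028.

$21,297.00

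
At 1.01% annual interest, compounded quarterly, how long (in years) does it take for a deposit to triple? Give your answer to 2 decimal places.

108.91 years

(1 + 0.002525)^(4t) = 3.
4t = ln 3 / ln(1 + 0.002525) ≈ 1.0986/0.00252182 ≈ 435.6431.
t ≈ 108.9108.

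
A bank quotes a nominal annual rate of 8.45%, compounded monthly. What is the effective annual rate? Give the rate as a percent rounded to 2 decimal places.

8.79%

One year is 12 periods at 0.00704167 each: (1 + 0.00704167)^12 ≈ 1.087851.
EAR = 1.087851 − 1 ≈ 8.78507%.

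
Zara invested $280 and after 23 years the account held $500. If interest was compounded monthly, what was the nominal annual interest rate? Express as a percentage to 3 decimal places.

2.524%

The 276-period growth factor is 500/280 = 1.78571.
r/12 = 1.78571^(1/276) − 1 ≈ 0.002103, so r ≈ 12·0.002103 = 2.52360%.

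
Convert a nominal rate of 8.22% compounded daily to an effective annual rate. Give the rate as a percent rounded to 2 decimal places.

8.57%

EAR = (1 + 8.22%/365)^365 − 1 = (1 + 0.000225205)^365 − 1.
(1 + 0.000225205)^365 ≈ 1.085663, so EAR ≈ 8.56629%.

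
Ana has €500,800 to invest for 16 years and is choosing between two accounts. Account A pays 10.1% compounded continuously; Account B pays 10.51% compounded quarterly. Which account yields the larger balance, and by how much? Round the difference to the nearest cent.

A: e^(0.101·16) = e^1.616 ≈ 5.032918326174, so 500,800 × 5.032918326174 ≈ 2,520,485.4977.
B: (1 + 0.026275)^64 ≈ 5.258719150136, so 500,800 × 5.258719150136 ≈ 2,633,566.5504.
Difference ≈ 113,081.0526 in favor of B.

Account B, by €113,081.05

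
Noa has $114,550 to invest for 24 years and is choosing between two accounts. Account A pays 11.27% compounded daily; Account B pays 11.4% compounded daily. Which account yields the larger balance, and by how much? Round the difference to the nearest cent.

Account B, by $54,238.01

Account A growth factor: (1 + 0.1127/365)^8760 ≈ 14.94508538915; balance ≈ 1,711,959.5313.
Account B growth factor: (1 + 0.114/365)^8760 ≈ 15.418573023; balance ≈ 1,766,197.5398.
Account B is larger by 54,238.0085.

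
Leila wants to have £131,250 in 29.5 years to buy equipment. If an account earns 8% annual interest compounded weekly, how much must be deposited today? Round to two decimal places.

Periodic rate = 8%/52 = 0.00153846; 1534 periods.
P = 131,250/(1 + 0.08/52)^1534 ≈ 131,250/10.5717619046 ≈ 12,415.1491.

£12,415.15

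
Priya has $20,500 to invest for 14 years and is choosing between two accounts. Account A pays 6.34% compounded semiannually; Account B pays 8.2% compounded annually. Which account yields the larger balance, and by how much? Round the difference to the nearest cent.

Account B, by $12,673.42

A: (1 + 0.0317)^28 ≈ 2.3960509856, so 20,500 × 2.3960509856 ≈ 49,119.0452.
B: (1 + 0.082)^14 ≈ 3.014266527, so 20,500 × 3.014266527 ≈ 61,792.4638.
Difference ≈ 12,673.4186 in favor of B.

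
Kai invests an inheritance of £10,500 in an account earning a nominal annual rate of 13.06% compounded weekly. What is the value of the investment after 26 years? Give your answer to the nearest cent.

Periodic rate = 13.06%/52 = 0.00251154; periods = 52·26 = 1352.
A = 10,500·(1 + 0.1306/52)^1352 ≈ 10,500·29.705821485 ≈ 311,911.1256.

£311,911.13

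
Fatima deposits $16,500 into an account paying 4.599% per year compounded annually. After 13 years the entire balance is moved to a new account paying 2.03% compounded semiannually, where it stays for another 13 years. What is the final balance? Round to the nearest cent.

Phase 1: 16,500·(1 + 0.04599)^13 ≈ 29,603.4187.
Phase 2: 29,603.4187·(1 + 0.01015)^26 ≈ 38,492.3512.

$38,492.35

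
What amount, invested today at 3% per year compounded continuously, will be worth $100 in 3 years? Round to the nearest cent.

$91.39

P = A·e^(−rt) = 100·e^(−0.09).
e^(−0.09) ≈ 0.91393119, so P ≈ 91.3931.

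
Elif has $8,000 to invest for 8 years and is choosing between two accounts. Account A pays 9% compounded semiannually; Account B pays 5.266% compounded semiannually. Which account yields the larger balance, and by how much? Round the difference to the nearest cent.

Account A, by $4,053.94

Account A growth factor: (1 + 0.045)^16 ≈ 2.022370153; balance ≈ 16,178.9612.
Account B growth factor: (1 + 0.02633)^16 ≈ 1.5156271586; balance ≈ 12,125.0173.
Account A is larger by 4,053.9440.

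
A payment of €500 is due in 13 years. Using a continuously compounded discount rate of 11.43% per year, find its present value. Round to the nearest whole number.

€113

P = A·e^(−rt) = 500·e^(−1.4859).
e^(−1.4859) ≈ 0.22629858, so P ≈ 113.1493.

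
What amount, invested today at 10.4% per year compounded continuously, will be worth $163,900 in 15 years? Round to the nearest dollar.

$34,441

P = A·e^(−rt) = 163,900·e^(−1.56).
e^(−1.56) ≈ 0.210136071201, so P ≈ 34,441.3021.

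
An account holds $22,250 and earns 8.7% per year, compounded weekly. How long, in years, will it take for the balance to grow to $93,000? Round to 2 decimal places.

(1 + 0.00167308)^(52t) = 93,000/22,250 = 4.1798.
52t·ln(1 + 0.00167308) = ln(4.1798); 52t = 1.4303/0.00167168 ≈ 855.5815.
t ≈ 16.4535 years.

16.45 years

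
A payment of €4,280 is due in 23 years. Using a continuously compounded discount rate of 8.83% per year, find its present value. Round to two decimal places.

€561.61

P = A·e^(−rt) = 4,280·e^(−2.0309).
e^(−2.0309) ≈ 0.1312173724, so P ≈ 561.6104.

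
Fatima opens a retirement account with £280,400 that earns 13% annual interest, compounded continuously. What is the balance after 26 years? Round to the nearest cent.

£8,235,564.22

A = P·e^(rt) = 280,400·e^(0.13·26) = 280,400·e^3.38.
e^3.38 ≈ 29.37077111329, so A ≈ 8,235,564.2202.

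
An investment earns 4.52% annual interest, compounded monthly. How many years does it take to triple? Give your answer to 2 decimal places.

(1 + 0.00376667)^(12t) = 3.
12t = ln 3 / ln(1 + 0.00376667) ≈ 1.0986/0.00375959 ≈ 292.2159.
t ≈ 24.3513.

24.35 years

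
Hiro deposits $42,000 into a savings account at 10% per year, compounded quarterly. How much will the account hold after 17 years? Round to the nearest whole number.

$225,150

Periodic rate = 10%/4 = 0.025; periods = 4·17 = 68.
A = 42,000·(1 + 0.025)^68 ≈ 42,000·5.36071657839 ≈ 225,150.0963.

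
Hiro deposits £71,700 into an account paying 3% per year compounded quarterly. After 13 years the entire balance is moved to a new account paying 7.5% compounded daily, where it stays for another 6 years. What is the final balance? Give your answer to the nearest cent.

£165,834.33

Phase 1: 71,700·(1 + 0.0075)^52 ≈ 105,745.5270.
Phase 2: 105,745.5270·(1 + 0.075/365)^2190 ≈ 165,834.3324.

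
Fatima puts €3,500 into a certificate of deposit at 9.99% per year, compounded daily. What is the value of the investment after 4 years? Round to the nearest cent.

Growth factor = (1 + 0.0999/365)^1460 ≈ 1.491146556.
A ≈ 3,500 × 1.491146556 ≈ 5,219.0129.

€5,219.01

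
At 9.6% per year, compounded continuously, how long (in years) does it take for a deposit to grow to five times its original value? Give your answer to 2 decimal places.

e^(0.096t) = 5, so 0.096t = ln 5 ≈ 1.6094.
t ≈ 1.6094/0.096 ≈ 16.7650.

16.76 years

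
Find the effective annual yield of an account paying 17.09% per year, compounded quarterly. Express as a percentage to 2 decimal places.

EAR = (1 + 17.09%/4)^4 − 1 = (1 + 0.042725)^4 − 1.
(1 + 0.042725)^4 ≈ 1.182168, so EAR ≈ 18.21679%.

18.22%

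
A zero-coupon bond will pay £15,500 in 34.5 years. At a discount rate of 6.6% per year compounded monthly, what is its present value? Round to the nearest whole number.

Growth factor = (1 + 0.0055)^414 ≈ 9.68677076.
P = 15,500/9.68677076 ≈ 1,600.1205.

£1,600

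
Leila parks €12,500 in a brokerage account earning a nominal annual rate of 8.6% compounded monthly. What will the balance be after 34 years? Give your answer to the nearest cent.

Periodic rate = 8.6%/12 = 0.00716667; periods = 12·34 = 408.
A = 12,500·(1 + 0.086/12)^408 ≈ 12,500·18.4224886167 ≈ 230,281.1077.

€230,281.11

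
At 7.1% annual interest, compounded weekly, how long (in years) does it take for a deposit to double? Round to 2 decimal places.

(1 + 0.00136538)^(52t) = 2.
52t = ln 2 / ln(1 + 0.00136538) ≈ 0.69315/0.00136445 ≈ 508.0036.
t ≈ 9.7693.

9.77 years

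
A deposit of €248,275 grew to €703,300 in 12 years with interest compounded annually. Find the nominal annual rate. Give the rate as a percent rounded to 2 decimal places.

(1 + r)^12 = 703,300/248,275 = 2.83275.
1 + r = 2.83275^(1/12) ≈ 1.090646, so r ≈ 0.0906464.
r ≈ 9.06464%.

9.06%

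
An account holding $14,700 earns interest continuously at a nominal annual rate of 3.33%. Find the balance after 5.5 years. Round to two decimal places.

A = P·e^(rt) = 14,700·e^(0.0333·5.5) = 14,700·e^0.18315.
e^0.18315 ≈ 1.2009945438, so A ≈ 17,654.6198.

$17,654.62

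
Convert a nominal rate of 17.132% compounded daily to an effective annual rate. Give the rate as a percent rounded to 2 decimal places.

EAR = (1 + 17.132%/365)^365 − 1 = (1 + 0.00046937)^365 − 1.
(1 + 0.00046937)^365 ≈ 1.186823, so EAR ≈ 18.68228%.

18.68%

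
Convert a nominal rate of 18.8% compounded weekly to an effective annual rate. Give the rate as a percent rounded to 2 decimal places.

20.64%

EAR = (1 + 18.8%/52)^52 − 1 = (1 + 0.00361538)^52 − 1.
(1 + 0.00361538)^52 ≈ 1.206424, so EAR ≈ 20.64244%.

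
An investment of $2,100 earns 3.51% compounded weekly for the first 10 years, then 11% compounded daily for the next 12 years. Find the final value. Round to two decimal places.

After 10 years at 3.51%: 2,100 × 1.4203191371 ≈ 2,982.6702.
Then 12 years at 11%: 2,982.6702 × 3.7426770189 ≈ 11,163.1712.

$11,163.17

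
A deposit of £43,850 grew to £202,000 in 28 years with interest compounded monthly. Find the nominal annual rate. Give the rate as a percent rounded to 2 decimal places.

(1 + r/12)^336 = 202,000/43,850 = 4.60661.
1 + r/12 = 4.60661^(1/336) ≈ 1.004556, so r/12 ≈ 0.00455646.
r ≈ 12·0.00455646 = 5.46775%.

5.47%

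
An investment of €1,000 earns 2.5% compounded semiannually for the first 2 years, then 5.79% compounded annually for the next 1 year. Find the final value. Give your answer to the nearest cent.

€1,111.80

After 2 years at 2.5%: 1,000 × 1.050945337 ≈ 1,050.9453.
Then 1 years at 5.79%: 1,050.9453 × 1.0579 ≈ 1,111.7951.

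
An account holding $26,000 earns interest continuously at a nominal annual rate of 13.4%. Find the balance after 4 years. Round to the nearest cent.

$44,438.07

A = P·e^(rt) = 26,000·e^(0.134·4) = 26,000·e^0.536.
e^0.536 ≈ 1.7091565445, so A ≈ 44,438.0702.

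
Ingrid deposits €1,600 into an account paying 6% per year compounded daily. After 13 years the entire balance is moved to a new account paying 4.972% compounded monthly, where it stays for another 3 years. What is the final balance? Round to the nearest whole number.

€4,050

Phase 1: 1,600·(1 + 0.06/365)^4745 ≈ 3,490.1319.
Phase 2: 3,490.1319·(1 + 0.04972/12)^36 ≈ 4,050.3017.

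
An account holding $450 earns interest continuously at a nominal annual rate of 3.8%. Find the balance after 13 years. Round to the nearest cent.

$737.49

A = P·e^(rt) = 450·e^(0.038·13) = 450·e^0.494.
e^0.494 ≈ 1.63885856, so A ≈ 737.4864.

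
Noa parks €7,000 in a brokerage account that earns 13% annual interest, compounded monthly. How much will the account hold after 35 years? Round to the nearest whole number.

Growth factor = (1 + 0.13/12)^420 ≈ 92.3449230965.
A ≈ 7,000 × 92.3449230965 ≈ 646,414.4617.

€646,414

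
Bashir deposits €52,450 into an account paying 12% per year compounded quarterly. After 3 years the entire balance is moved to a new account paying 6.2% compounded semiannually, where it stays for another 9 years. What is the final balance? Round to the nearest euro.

After 3 years at 12%: 52,450 × 1.42576088685 ≈ 74,781.1585.
Then 9 years at 6.2%: 74,781.1585 × 1.73243111465 ≈ 129,553.2058.

€129,553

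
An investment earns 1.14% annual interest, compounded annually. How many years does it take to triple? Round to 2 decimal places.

96.92 years

(1 + 0.0114)^t = 3.
t = ln 3 / ln(1 + 0.0114) ≈ 1.0986/0.0113355 ≈ 96.9178.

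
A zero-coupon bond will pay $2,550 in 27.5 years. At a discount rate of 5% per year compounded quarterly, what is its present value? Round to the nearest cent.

Periodic rate = 5%/4 = 0.0125; 110 periods.
P = 2,550/(1 + 0.0125)^110 ≈ 2,550/3.921511632 ≈ 650.2595.

$650.26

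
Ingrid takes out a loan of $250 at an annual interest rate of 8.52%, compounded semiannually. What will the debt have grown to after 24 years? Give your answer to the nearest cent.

Growth factor = (1 + 0.0426)^48 ≈ 7.4071406.
A ≈ 250 × 7.4071406 ≈ 1,851.7851.

$1,851.79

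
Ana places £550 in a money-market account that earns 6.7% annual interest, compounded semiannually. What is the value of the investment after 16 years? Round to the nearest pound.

£1,579

Periodic rate = 6.7%/2 = 0.0335; periods = 2·16 = 32.
A = 550·(1 + 0.0335)^32 ≈ 550·2.870353533 ≈ 1,578.6944.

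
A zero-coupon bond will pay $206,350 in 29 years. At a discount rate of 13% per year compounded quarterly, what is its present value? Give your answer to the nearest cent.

Periodic rate = 13%/4 = 0.0325; 116 periods.
P = 206,350/(1 + 0.0325)^116 ≈ 206,350/40.8551677558 ≈ 5,050.7686.

$5,050.77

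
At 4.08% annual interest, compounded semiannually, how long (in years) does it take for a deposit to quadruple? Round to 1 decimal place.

34.3 years

(1 + 0.0204)^(2t) = 4.
2t = ln 4 / ln(1 + 0.0204) ≈ 1.3863/0.0201947 ≈ 68.6464.
t ≈ 34.3232.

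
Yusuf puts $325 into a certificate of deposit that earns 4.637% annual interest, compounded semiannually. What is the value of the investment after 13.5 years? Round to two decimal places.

$603.46

Growth factor = (1 + 0.023185)^27 ≈ 1.85678854.
A ≈ 325 × 1.85678854 ≈ 603.4563.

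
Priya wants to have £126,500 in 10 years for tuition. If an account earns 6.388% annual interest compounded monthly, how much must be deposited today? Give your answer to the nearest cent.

£66,895.83

Growth factor = (1 + 0.06388/12)^120 ≈ 1.89099990119.
P = 126,500/1.89099990119 ≈ 66,895.8258.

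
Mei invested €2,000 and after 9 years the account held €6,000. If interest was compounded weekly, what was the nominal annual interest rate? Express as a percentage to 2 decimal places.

(1 + r/52)^468 = 6,000/2,000 = 3.
1 + r/52 = 3^(1/468) ≈ 1.00235, so r/52 ≈ 0.00235022.
r ≈ 52·0.00235022 = 12.22114%.

12.22%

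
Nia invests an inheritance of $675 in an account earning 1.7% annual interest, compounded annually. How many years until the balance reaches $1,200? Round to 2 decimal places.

34.13 years

We need (1 + 0.017)^t = 1.7778, so t = ln 1.7778 / ln 1.017 ≈ 34.1318.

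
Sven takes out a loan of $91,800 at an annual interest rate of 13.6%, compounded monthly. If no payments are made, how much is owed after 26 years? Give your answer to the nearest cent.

Growth factor = (1 + 0.136/12)^312 ≈ 33.6533560306.
A ≈ 91,800 × 33.6533560306 ≈ 3,089,378.0836.

$3,089,378.08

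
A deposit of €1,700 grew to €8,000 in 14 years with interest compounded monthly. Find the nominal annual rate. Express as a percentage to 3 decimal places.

The 168-period growth factor is 8,000/1,700 = 4.70588.
r/12 = 4.70588^(1/168) − 1 ≈ 0.00926175, so r ≈ 12·0.00926175 = 11.11410%.

11.114%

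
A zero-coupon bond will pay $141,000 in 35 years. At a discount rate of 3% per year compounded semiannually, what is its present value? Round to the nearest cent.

$49,727.45

Growth factor = (1 + 0.015)^70 ≈ 2.8354562942.
P = 141,000/2.8354562942 ≈ 49,727.4461.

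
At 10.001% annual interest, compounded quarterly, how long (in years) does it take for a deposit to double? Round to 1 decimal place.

(1 + 0.0250025)^(4t) = 2.
4t = ln 2 / ln(1 + 0.0250025) ≈ 0.69315/0.0246951 ≈ 28.0683.
t ≈ 7.0171.

7.0 years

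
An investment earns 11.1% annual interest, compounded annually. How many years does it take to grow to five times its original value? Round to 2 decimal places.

(1 + 0.111)^t = 5.
t = ln 5 / ln(1 + 0.111) ≈ 1.6094/0.105261 ≈ 15.2900.

15.29 years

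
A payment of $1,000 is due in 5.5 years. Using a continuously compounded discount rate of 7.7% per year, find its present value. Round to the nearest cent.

P = A·e^(−rt) = 1,000·e^(−0.4235).
e^(−0.4235) ≈ 0.654751176, so P ≈ 654.7512.

$654.75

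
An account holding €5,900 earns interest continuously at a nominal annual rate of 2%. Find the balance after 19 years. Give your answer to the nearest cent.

A = P·e^(rt) = 5,900·e^(0.02·19) = 5,900·e^0.38.
e^0.38 ≈ 1.462284589, so A ≈ 8,627.4791.

€8,627.48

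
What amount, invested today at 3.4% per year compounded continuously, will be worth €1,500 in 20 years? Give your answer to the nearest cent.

€759.93

P = A·e^(−rt) = 1,500·e^(−0.68).
e^(−0.68) ≈ 0.5066169924, so P ≈ 759.9255.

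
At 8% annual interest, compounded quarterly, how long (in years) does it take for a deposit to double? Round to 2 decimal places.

8.75 years

(1 + 0.02)^(4t) = 2.
4t = ln 2 / ln(1 + 0.02) ≈ 0.69315/0.0198026 ≈ 35.0028.
t ≈ 8.7507.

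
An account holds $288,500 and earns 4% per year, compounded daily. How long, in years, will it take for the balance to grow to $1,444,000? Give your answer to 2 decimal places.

40.26 years

We need (1 + 0.000109589)^(365t) = 5.0052, so 365t = ln 5.0052 / ln 1.00011 ≈ 14696.4100.
t ≈ 14696.4100/365 = 40.2641 years.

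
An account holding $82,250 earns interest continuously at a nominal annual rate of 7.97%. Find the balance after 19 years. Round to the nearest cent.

$373,928.05

A = P·e^(rt) = 82,250·e^(0.0797·19) = 82,250·e^1.5143.
e^1.5143 ≈ 4.5462376464, so A ≈ 373,928.0464.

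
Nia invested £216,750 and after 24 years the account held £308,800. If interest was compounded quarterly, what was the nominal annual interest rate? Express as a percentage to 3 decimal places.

The 96-period growth factor is 308,800/216,750 = 1.42468.
r/4 = 1.42468^(1/96) − 1 ≈ 0.00369378, so r ≈ 4·0.00369378 = 1.47751%.

1.478%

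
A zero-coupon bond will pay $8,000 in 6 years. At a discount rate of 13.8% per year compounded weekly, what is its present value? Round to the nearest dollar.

Growth factor = (1 + 0.138/52)^312 ≈ 2.286227885.
P = 8,000/2.286227885 ≈ 3,499.2137.

$3,499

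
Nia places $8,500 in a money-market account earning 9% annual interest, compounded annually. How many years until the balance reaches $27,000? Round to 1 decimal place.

We need (1 + 0.09)^t = 3.1765, so t = ln 3.1765 / ln 1.09 ≈ 13.4115.

13.4 years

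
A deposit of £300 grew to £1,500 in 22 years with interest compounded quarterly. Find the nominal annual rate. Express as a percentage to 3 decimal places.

(1 + r/4)^88 = 1,500/300 = 5.
1 + r/4 = 5^(1/88) ≈ 1.018457, so r/4 ≈ 0.0184573.
r ≈ 4·0.0184573 = 7.38293%.

7.383%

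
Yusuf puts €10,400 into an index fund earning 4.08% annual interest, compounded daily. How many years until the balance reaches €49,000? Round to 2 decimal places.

We need (1 + 0.000111781)^(365t) = 4.7115, so 365t = ln 4.7115 / ln 1.000112 ≈ 13867.3262.
t ≈ 13867.3262/365 = 37.9927 years.

37.99 years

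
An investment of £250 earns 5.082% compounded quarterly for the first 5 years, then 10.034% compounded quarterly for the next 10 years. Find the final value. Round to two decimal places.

After 5 years at 5.082%: 250 × 1.28723869 ≈ 321.8097.
Then 10 years at 10.034%: 321.8097 × 2.69398481 ≈ 866.9504.

£866.95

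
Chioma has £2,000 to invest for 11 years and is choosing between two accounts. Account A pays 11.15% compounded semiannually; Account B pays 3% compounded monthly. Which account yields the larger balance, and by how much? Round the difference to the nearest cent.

Account A growth factor: (1 + 0.05575)^22 ≈ 3.298708824; balance ≈ 6,597.4176.
Account B growth factor: (1 + 0.0025)^132 ≈ 1.390395427; balance ≈ 2,780.7909.
Account A is larger by 3,816.6268.

Account A, by £3,816.63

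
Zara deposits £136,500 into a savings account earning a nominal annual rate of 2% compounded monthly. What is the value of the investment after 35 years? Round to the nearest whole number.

£274,717

Growth factor = (1 + 0.02/12)^420 ≈ 2.01257966376.
A ≈ 136,500 × 2.01257966376 ≈ 274,717.1241.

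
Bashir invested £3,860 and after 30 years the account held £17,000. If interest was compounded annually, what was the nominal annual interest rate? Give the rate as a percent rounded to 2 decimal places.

(1 + r)^30 = 17,000/3,860 = 4.40415.
1 + r = 4.40415^(1/30) ≈ 1.05066, so r ≈ 0.0506597.
r ≈ 5.06597%.

5.07%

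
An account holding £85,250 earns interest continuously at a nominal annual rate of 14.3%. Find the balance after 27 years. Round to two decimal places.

£4,050,469.65

A = P·e^(rt) = 85,250·e^(0.143·27) = 85,250·e^3.861.
e^3.861 ≈ 47.51284046081, so A ≈ 4,050,469.6493.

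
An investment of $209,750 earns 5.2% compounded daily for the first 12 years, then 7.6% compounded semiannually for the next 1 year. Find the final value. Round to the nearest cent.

After 12 years at 5.2%: 209,750 × 1.86629569576 ≈ 391,455.5222.
Then 1 years at 7.6%: 391,455.5222 × 1.077444 ≈ 421,771.4036.

$421,771.40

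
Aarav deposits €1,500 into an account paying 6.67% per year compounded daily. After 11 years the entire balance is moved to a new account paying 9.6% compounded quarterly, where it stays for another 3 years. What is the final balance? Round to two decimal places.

€4,152.44

Phase 1: 1,500·(1 + 0.0667/365)^4015 ≈ 3,123.9495.
Phase 2: 3,123.9495·(1 + 0.024)^12 ≈ 4,152.4412.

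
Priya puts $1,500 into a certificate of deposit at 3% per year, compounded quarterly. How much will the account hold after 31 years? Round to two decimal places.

Periodic rate = 3%/4 = 0.0075; periods = 4·31 = 124.
A = 1,500·(1 + 0.0075)^124 ≈ 1,500·2.525729268 ≈ 3,788.5939.

$3,788.59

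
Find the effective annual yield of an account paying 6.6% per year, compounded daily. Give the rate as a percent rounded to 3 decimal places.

6.822%

EAR = (1 + 6.6%/365)^365 − 1 = (1 + 0.000180822)^365 − 1.
(1 + 0.000180822)^365 ≈ 1.06822, so EAR ≈ 6.82203%.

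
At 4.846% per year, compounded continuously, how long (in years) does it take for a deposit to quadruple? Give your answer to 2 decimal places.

e^(0.04846t) = 4, so 0.04846t = ln 4 ≈ 1.3863.
t ≈ 1.3863/0.04846 ≈ 28.6070.

28.61 years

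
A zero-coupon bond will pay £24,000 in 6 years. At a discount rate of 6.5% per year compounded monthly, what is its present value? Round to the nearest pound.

Periodic rate = 6.5%/12 = 0.00541667; 72 periods.
P = 24,000/(1 + 0.065/12)^72 ≈ 24,000/1.4754271614 ≈ 16,266.4757.

£16,266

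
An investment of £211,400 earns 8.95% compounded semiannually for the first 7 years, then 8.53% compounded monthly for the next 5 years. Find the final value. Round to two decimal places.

£596,828.67

After 7 years at 8.95%: 211,400 × 1.84575187138 ≈ 390,191.9456.
Then 5 years at 8.53%: 390,191.9456 × 1.52957710202 ≈ 596,828.6654.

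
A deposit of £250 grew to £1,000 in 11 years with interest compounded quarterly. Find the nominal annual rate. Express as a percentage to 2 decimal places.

12.80%

(1 + r/4)^44 = 1,000/250 = 4.
1 + r/4 = 4^(1/44) ≈ 1.032008, so r/4 ≈ 0.0320083.
r ≈ 4·0.0320083 = 12.80331%.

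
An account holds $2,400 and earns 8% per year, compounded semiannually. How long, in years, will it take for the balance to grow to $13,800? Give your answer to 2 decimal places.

We need (1 + 0.04)^(2t) = 5.75, so 2t = ln 5.75 / ln 1.04 ≈ 44.5989.
t ≈ 44.5989/2 = 22.2994 years.

22.30 years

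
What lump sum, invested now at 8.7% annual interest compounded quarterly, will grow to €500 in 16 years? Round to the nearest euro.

€126

Growth factor = (1 + 0.02175)^64 ≈ 3.96330384.
P = 500/3.96330384 ≈ 126.1574.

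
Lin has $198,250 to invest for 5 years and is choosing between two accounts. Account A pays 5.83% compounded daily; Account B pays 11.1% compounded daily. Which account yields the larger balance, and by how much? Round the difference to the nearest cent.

A: (1 + 0.0583/365)^1825 ≈ 1.33840247834, so 198,250 × 1.33840247834 ≈ 265,338.2913.
B: (1 + 0.111/365)^1825 ≈ 1.74179401766, so 198,250 × 1.74179401766 ≈ 345,310.6640.
Difference ≈ 79,972.3727 in favor of B.

Account B, by $79,972.37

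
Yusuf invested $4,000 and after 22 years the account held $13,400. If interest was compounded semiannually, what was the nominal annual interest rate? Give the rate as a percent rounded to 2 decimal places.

The 44-period growth factor is 13,400/4,000 = 3.35.
r/2 = 3.35^(1/44) − 1 ≈ 0.0278573, so r ≈ 2·0.0278573 = 5.57147%.

5.57%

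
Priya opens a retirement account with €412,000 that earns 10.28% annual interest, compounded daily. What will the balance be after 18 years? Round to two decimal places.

€2,620,611.12

Periodic rate = 10.28%/365 = 0.000281644; periods = 365·18 = 6570.
A = 412,000·(1 + 0.1028/365)^6570 ≈ 412,000·6.360706601458 ≈ 2,620,611.1198.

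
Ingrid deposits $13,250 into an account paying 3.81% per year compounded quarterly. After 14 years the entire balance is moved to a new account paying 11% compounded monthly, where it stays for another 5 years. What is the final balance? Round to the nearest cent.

After 14 years at 3.81%: 13,250 × 1.7004207138 ≈ 22,530.5745.
Then 5 years at 11%: 22,530.5745 × 1.7289157305 ≈ 38,953.4646.

$38,953.46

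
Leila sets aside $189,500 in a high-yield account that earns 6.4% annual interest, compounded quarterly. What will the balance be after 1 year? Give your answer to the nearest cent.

Periodic rate = 6.4%/4 = 0.016; periods = 4·1 = 4.
A = 189,500·(1 + 0.016)^4 ≈ 189,500·1.06555244954 ≈ 201,922.1892.

$201,922.19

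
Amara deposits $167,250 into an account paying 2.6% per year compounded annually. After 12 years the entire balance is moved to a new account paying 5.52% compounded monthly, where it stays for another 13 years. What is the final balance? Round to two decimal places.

$465,660.68

After 12 years at 2.6%: 167,250 × 1.36071862507 ≈ 227,580.1900.
Then 13 years at 5.52%: 227,580.1900 × 2.04613892105 ≈ 465,660.6845.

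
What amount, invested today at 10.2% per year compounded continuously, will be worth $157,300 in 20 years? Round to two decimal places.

$20,453.52

P = A·e^(−rt) = 157,300·e^(−2.04).
e^(−2.04) ≈ 0.130028710878, so P ≈ 20,453.5162.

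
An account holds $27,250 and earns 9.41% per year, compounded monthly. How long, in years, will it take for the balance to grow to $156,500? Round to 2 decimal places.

(1 + 0.00784167)^(12t) = 156,500/27,250 = 5.7431.
12t·ln(1 + 0.00784167) = ln(5.7431); 12t = 1.748/0.00781108 ≈ 223.7850.
t ≈ 18.6487 years.

18.65 years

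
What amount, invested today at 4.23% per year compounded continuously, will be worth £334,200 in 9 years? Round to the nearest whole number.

P = A·e^(−rt) = 334,200·e^(−0.3807).
e^(−0.3807) ≈ 0.683382873733, so P ≈ 228,386.5564.

£228,387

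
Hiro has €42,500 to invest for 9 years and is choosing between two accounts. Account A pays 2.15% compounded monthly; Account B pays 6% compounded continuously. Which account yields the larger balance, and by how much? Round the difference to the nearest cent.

Account B, by €21,365.92

Account A growth factor: (1 + 0.0215/12)^108 ≈ 1.2132793049; balance ≈ 51,564.3705.
Account B growth factor: e^(0.06·9) = e^0.54 ≈ 1.7160068622; balance ≈ 72,930.2916.
Account B is larger by 21,365.9212.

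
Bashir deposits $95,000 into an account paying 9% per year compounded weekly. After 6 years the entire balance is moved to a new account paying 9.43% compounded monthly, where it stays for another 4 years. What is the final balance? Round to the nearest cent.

After 6 years at 9%: 95,000 × 1.71520606996 ≈ 162,944.5766.
Then 4 years at 9.43%: 162,944.5766 × 1.45604759384 ≈ 237,255.0588.

$237,255.06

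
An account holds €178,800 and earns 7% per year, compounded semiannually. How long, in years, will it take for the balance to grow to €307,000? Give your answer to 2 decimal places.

We need (1 + 0.035)^(2t) = 1.717, so 2t = ln 1.717 / ln 1.035 ≈ 15.7139.
t ≈ 15.7139/2 = 7.8569 years.

7.86 years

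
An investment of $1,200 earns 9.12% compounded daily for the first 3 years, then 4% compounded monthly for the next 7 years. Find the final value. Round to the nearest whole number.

$2,086

After 3 years at 9.12%: 1,200 × 1.314643892 ≈ 1,577.5727.
Then 7 years at 4%: 1,577.5727 × 1.322513864 ≈ 2,086.3617.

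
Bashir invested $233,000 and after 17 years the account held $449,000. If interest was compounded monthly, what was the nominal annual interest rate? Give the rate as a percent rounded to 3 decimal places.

The 204-period growth factor is 449,000/233,000 = 1.92704.
r/12 = 1.92704^(1/204) − 1 ≈ 0.00322079, so r ≈ 12·0.00322079 = 3.86494%.

3.865%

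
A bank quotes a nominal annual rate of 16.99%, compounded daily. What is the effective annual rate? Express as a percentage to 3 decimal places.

One year is 365 periods at 0.000465479 each: (1 + 0.000465479)^365 ≈ 1.185139.
EAR = 1.185139 − 1 ≈ 18.51395%.

18.514%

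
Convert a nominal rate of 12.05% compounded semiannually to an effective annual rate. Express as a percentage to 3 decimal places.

EAR = (1 + 12.05%/2)^2 − 1 = (1 + 0.06025)^2 − 1.
(1 + 0.06025)^2 ≈ 1.12413, so EAR ≈ 12.41301%.

12.413%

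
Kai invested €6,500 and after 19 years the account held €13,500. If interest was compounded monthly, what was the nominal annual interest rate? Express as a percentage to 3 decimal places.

3.853%

(1 + r/12)^228 = 13,500/6,500 = 2.07692.
1 + r/12 = 2.07692^(1/228) ≈ 1.003211, so r/12 ≈ 0.00321079.
r ≈ 12·0.00321079 = 3.85295%.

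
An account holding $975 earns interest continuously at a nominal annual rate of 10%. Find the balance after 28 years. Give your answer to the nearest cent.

A = P·e^(rt) = 975·e^(0.1·28) = 975·e^2.8.
e^2.8 ≈ 16.444646771, so A ≈ 16,033.5306.

$16,033.53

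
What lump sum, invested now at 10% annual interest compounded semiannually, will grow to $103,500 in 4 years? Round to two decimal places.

$70,052.87

Growth factor = (1 + 0.05)^8 ≈ 1.47745544379.
P = 103,500/1.47745544379 ≈ 70,052.8740.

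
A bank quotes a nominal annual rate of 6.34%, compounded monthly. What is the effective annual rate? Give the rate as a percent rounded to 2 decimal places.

6.53%

One year is 12 periods at 0.00528333 each: (1 + 0.00528333)^12 ≈ 1.065275.
EAR = 1.065275 − 1 ≈ 6.52751%.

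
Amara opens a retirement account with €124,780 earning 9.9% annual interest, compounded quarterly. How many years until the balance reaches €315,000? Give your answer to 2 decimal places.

(1 + 0.02475)^(4t) = 315,000/124,780 = 2.5244.
4t·ln(1 + 0.02475) = ln(2.5244); 4t = 0.92602/0.0244487 ≈ 37.8761.
t ≈ 9.4690 years.

9.47 years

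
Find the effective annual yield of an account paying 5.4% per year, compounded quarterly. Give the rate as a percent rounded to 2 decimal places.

EAR = (1 + 5.4%/4)^4 − 1 = (1 + 0.0135)^4 − 1.
(1 + 0.0135)^4 ≈ 1.055103, so EAR ≈ 5.51034%.

5.51%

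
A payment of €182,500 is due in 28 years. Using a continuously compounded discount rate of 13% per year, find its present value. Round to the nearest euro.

P = A·e^(−rt) = 182,500·e^(−3.64).
e^(−3.64) ≈ 0.0262523439657, so P ≈ 4,791.0528.

€4,791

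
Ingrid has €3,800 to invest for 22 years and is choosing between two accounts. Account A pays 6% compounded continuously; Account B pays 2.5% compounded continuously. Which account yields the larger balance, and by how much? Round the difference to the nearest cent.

Account A, by €7,638.64

Account A growth factor: e^(0.06·22) = e^1.32 ≈ 3.7434213773; balance ≈ 14,225.0012.
Account B growth factor: e^(0.025·22) = e^0.55 ≈ 1.733253018; balance ≈ 6,586.3615.
Account A is larger by 7,638.6398.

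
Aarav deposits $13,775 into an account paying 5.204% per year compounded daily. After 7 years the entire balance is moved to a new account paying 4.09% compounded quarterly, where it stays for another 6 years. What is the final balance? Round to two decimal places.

$25,311.61

Phase 1: 13,775·(1 + 0.05204/365)^2555 ≈ 19,828.2837.
Phase 2: 19,828.2837·(1 + 0.010225)^24 ≈ 25,311.6121.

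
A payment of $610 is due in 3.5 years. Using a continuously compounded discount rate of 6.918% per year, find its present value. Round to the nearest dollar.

P = A·e^(−rt) = 610·e^(−0.24213).
e^(−0.24213) ≈ 0.784954127, so P ≈ 478.8220.

$479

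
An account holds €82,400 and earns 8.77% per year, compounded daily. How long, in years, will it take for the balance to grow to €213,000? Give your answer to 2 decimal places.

10.83 years

We need (1 + 0.000240274)^(365t) = 2.585, so 365t = ln 2.585 / ln 1.00024 ≈ 3953.0741.
t ≈ 3953.0741/365 = 10.8303 years.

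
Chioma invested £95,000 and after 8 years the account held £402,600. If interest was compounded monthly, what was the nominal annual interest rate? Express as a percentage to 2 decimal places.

18.19%

(1 + r/12)^96 = 402,600/95,000 = 4.23789.
1 + r/12 = 4.23789^(1/96) ≈ 1.015156, so r/12 ≈ 0.0151561.
r ≈ 12·0.0151561 = 18.18728%.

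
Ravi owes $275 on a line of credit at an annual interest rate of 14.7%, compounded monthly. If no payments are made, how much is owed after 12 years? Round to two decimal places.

Periodic rate = 14.7%/12 = 0.01225; periods = 12·12 = 144.
A = 275·(1 + 0.01225)^144 ≈ 275·5.773525701 ≈ 1,587.7196.

$1,587.72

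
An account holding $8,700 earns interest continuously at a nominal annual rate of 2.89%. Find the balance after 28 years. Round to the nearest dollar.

A = P·e^(rt) = 8,700·e^(0.0289·28) = 8,700·e^0.8092.
e^0.8092 ≈ 2.2461103794, so A ≈ 19,541.1603.

$19,541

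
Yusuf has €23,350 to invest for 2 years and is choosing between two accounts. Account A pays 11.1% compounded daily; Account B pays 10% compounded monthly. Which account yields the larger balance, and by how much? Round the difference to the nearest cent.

Account A, by €657.03

Account A growth factor: (1 + 0.111/365)^730 ≈ 1.2485292401; balance ≈ 29,153.1578.
Account B growth factor: (1 + 0.1/12)^24 ≈ 1.2203909614; balance ≈ 28,496.1289.
Account A is larger by 657.0288.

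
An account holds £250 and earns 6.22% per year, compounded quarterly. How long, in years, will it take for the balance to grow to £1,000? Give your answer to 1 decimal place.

22.5 years

We need (1 + 0.01555)^(4t) = 4, so 4t = ln 4 / ln 1.01555 ≈ 89.8421.
t ≈ 89.8421/4 = 22.4605 years.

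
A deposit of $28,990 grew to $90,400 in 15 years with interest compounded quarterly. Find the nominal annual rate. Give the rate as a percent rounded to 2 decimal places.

(1 + r/4)^60 = 90,400/28,990 = 3.11832.
1 + r/4 = 3.11832^(1/60) ≈ 1.019136, so r/4 ≈ 0.0191357.
r ≈ 4·0.0191357 = 7.65427%.

7.65%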